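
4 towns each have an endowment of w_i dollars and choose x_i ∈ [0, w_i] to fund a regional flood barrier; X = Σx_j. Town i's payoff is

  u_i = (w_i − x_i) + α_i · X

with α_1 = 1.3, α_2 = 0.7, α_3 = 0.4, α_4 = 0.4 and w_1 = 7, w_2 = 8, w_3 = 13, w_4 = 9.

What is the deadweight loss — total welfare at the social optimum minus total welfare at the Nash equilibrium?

∂u_i/∂x_i = α_i − 1, so town i contributes w_i if α_i > 1, else 0.
α_i > 1 for i ∈ {1}; NE contributions (7, 0, 0, 0), X = 7.
W^NE = Σw_i − X^NE + (Σα_i)·X^NE = 37 + 1.8·7 = 49.6.
Planner: ∂(Σu_j)/∂x_i = Σα_j − 1 = 1.8 > 0, so everyone contributes w_i; X^SO = 37, W^SO = 37 + 1.8·37 = 103.6.
Deadweight loss = 54.

54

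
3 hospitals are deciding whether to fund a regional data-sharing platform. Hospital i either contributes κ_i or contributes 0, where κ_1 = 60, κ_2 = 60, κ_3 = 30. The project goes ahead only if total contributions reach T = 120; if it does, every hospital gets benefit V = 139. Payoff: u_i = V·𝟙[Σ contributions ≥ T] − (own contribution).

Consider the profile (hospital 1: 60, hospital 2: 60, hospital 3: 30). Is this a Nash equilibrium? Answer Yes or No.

Total = 150 ≥ 120: provided.
Hospital 1 (pledges 60, payoff 79): dropping to 0 → total 90, payoff 0. No gain.
Hospital 2 (pledges 60, payoff 79): dropping to 0 → total 90, payoff 0. No gain.
Hospital 3 (pledges 30, payoff 109): dropping to 0 → total 120, payoff 139. Profitable deviation.

No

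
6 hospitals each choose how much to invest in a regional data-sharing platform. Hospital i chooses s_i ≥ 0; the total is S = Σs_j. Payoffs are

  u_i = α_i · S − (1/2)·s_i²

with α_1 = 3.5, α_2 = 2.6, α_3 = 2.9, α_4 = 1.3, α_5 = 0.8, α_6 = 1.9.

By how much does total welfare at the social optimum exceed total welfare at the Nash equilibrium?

354.68

Hospital i's FOC: ∂u_i/∂s_i = α_i − s_i = 0, so s_i* = α_i.
NE contributions = (3.5, 2.6, 2.9, 1.3, 0.8, 1.9); S = 13.
W^NE = (Σα)·S − ½Σα_i² = 13² − ½·33.36 = 152.32.
Planner sets s_i = Σα_j = 13 for every i, so S^SO = 6·13 = 78.
W^SO = (Σα)·S^SO − ½·6·(Σα)² = (6/2)·13² = 507.
Deadweight loss = W^SO − W^NE = 354.68.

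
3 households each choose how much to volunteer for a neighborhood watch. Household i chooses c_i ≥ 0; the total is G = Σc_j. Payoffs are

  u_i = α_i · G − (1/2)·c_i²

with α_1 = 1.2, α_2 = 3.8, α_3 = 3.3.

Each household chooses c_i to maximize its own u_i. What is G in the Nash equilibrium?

Household i's FOC: ∂u_i/∂c_i = α_i − c_i = 0, so c_i* = α_i.
NE contributions = (1.2, 3.8, 3.3); G = 8.3.

8.3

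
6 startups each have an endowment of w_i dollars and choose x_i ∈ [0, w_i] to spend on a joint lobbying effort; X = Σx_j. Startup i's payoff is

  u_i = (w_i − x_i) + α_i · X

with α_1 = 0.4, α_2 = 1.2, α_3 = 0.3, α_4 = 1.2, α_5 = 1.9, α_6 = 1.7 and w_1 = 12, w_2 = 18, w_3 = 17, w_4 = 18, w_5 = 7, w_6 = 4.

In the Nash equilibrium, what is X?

∂u_i/∂x_i = α_i − 1, so startup i contributes w_i if α_i > 1, else 0.
α_i > 1 for i ∈ {2, 4, 5, 6}; NE contributions (0, 18, 0, 18, 7, 4), X = 47.

47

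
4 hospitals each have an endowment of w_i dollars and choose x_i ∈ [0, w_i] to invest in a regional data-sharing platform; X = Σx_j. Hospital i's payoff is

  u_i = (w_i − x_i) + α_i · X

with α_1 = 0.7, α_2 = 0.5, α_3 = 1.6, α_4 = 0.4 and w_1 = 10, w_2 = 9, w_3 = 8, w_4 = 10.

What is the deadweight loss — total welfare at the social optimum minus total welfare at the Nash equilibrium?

∂u_i/∂x_i = α_i − 1, so hospital i contributes w_i if α_i > 1, else 0.
α_i > 1 for i ∈ {3}; NE contributions (0, 0, 8, 0), X = 8.
W^NE = Σw_i − X^NE + (Σα_i)·X^NE = 37 + 2.2·8 = 54.6.
Planner: ∂(Σu_j)/∂x_i = Σα_j − 1 = 2.2 > 0, so everyone contributes w_i; X^SO = 37, W^SO = 37 + 2.2·37 = 118.4.
Deadweight loss = 63.8.

63.8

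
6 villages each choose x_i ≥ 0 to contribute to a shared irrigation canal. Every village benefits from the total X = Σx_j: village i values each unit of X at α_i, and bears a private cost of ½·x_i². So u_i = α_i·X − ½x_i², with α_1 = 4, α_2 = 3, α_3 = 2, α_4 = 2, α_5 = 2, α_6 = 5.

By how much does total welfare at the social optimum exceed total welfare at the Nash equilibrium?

Village i's FOC: ∂u_i/∂x_i = α_i − x_i = 0, so x_i* = α_i.
NE contributions = (4, 3, 2, 2, 2, 5); X = 18.
W^NE = (Σα)·X − ½Σα_i² = 18² − ½·62 = 293.
Planner sets x_i = Σα_j = 18 for every i, so X^SO = 6·18 = 108.
W^SO = (Σα)·X^SO − ½·6·(Σα)² = (6/2)·18² = 972.
Deadweight loss = W^SO − W^NE = 679.

679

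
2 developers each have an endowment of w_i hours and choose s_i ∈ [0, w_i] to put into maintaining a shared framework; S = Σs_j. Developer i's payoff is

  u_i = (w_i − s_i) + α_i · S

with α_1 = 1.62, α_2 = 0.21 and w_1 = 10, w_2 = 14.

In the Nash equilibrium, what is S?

∂u_i/∂s_i = α_i − 1, so developer i contributes w_i if α_i > 1, else 0.
α_i > 1 for i ∈ {1}; NE contributions (10, 0), S = 10.

10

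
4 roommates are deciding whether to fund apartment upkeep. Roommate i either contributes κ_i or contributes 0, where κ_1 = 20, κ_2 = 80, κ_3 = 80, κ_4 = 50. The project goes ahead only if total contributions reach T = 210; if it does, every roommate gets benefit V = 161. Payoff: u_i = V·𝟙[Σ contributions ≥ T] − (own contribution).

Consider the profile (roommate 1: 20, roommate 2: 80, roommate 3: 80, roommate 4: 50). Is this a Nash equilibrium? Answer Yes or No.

No

Total = 230 ≥ 210: provided.
Roommate 1 (pledges 20, payoff 141): dropping to 0 → total 210, payoff 161. Profitable deviation.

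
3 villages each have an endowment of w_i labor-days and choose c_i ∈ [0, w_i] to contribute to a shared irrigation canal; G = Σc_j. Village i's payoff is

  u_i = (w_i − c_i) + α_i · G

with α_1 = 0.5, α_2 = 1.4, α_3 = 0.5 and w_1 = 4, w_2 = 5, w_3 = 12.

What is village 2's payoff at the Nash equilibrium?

7

∂u_i/∂c_i = α_i − 1, so village i contributes w_i if α_i > 1, else 0.
α_i > 1 for i ∈ {2}; NE contributions (0, 5, 0), G = 5.
u_2 = (5 − 5) + 1.4·5 = 7.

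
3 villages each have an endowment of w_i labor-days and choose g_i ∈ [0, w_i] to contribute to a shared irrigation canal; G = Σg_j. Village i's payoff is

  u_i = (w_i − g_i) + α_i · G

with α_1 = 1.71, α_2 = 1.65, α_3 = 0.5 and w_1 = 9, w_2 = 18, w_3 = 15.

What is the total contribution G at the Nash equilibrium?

∂u_i/∂g_i = α_i − 1, so village i contributes w_i if α_i > 1, else 0.
α_i > 1 for i ∈ {1, 2}; NE contributions (9, 18, 0), G = 27.

27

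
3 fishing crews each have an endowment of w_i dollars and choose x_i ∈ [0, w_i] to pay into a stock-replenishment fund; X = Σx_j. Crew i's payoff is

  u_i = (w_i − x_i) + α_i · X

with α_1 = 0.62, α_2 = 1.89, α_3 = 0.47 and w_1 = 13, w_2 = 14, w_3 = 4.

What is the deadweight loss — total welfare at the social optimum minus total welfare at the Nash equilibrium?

∂u_i/∂x_i = α_i − 1, so crew i contributes w_i if α_i > 1, else 0.
α_i > 1 for i ∈ {2}; NE contributions (0, 14, 0), X = 14.
W^NE = Σw_i − X^NE + (Σα_i)·X^NE = 31 + 1.98·14 = 58.72.
Planner: ∂(Σu_j)/∂x_i = Σα_j − 1 = 1.98 > 0, so everyone contributes w_i; X^SO = 31, W^SO = 31 + 1.98·31 = 92.38.
Deadweight loss = 33.66.

33.66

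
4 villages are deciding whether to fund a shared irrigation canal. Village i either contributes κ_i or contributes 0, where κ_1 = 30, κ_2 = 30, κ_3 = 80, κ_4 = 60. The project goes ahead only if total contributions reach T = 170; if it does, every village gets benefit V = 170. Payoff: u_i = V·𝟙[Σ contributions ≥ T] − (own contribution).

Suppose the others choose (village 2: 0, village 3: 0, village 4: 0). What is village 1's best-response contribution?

0

Others' total = 0. Even contributing 30 gives 30 < 170: no benefit either way.
Best response: 0.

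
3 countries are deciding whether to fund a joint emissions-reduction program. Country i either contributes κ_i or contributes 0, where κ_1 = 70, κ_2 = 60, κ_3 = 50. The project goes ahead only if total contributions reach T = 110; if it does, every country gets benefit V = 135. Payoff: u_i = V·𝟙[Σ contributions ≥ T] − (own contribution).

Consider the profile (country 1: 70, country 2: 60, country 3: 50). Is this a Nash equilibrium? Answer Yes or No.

Total = 180 ≥ 110: provided.
Country 1 (pledges 70, payoff 65): dropping to 0 → total 110, payoff 135. Profitable deviation.

No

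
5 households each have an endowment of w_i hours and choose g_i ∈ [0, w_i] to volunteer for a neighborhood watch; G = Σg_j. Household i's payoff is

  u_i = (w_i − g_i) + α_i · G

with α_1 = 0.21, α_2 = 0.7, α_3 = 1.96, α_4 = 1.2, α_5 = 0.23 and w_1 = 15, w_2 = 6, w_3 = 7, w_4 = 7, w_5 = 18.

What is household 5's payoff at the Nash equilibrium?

∂u_i/∂g_i = α_i − 1, so household i contributes w_i if α_i > 1, else 0.
α_i > 1 for i ∈ {3, 4}; NE contributions (0, 0, 7, 7, 0), G = 14.
u_5 = (18 − 0) + 0.23·14 = 21.22.

21.22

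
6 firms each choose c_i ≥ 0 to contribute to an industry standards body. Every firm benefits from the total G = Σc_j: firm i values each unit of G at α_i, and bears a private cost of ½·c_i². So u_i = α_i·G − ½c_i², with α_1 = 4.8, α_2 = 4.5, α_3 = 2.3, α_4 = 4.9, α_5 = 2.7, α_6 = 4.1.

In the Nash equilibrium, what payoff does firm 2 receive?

94.725

Firm i's FOC: ∂u_i/∂c_i = α_i − c_i = 0, so c_i* = α_i.
NE contributions = (4.8, 4.5, 2.3, 4.9, 2.7, 4.1); G = 23.3.
u_2 = α_2·G − ½·(c_2)² = 4.5·23.3 − ½·4.5² = 94.725.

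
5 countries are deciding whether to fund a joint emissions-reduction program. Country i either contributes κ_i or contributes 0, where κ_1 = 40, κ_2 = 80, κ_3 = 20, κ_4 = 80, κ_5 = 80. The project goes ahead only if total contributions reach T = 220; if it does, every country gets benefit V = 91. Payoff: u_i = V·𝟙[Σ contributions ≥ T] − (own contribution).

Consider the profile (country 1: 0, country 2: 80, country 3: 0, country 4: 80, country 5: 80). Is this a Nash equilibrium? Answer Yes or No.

Total = 240 ≥ 220: provided.
Country 1 (pledges 0, payoff 91): pledging 40 → total 280, payoff 51. No gain.
Country 2 (pledges 80, payoff 11): dropping to 0 → total 160, payoff 0. No gain.
Country 3 (pledges 0, payoff 91): pledging 20 → total 260, payoff 71. No gain.
Country 4 (pledges 80, payoff 11): dropping to 0 → total 160, payoff 0. No gain.
Country 5 (pledges 80, payoff 11): dropping to 0 → total 160, payoff 0. No gain.

Yes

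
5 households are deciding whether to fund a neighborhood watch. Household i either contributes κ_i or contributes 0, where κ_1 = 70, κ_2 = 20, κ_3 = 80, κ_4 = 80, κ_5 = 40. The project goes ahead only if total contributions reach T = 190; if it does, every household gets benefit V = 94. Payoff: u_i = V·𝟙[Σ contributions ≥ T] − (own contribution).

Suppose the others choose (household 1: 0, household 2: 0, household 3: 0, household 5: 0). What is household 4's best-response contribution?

Others' total = 0. Even contributing 80 gives 80 < 190: no benefit either way.
Best response: 0.

0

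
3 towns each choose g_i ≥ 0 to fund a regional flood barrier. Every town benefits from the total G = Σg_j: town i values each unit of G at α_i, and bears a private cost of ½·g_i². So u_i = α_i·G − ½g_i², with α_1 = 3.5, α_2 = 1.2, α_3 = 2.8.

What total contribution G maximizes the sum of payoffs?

Planner FOC: ∂(Σu_j)/∂g_i = (Σα_j) − g_i = 0, so g_i^SO = Σα_j = 7.5 for every i; G^SO = 22.5.

22.5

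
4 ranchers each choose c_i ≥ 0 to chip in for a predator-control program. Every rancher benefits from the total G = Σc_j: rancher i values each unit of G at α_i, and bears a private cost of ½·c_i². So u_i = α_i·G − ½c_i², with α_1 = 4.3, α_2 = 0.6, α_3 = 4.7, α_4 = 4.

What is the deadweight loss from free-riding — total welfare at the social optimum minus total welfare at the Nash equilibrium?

213.43

Rancher i's FOC: ∂u_i/∂c_i = α_i − c_i = 0, so c_i* = α_i.
NE contributions = (4.3, 0.6, 4.7, 4); G = 13.6.
W^NE = (Σα)·G − ½Σα_i² = 13.6² − ½·56.94 = 156.49.
Planner sets c_i = Σα_j = 13.6 for every i, so G^SO = 4·13.6 = 54.4.
W^SO = (Σα)·G^SO − ½·4·(Σα)² = (4/2)·13.6² = 369.92.
Deadweight loss = W^SO − W^NE = 213.43.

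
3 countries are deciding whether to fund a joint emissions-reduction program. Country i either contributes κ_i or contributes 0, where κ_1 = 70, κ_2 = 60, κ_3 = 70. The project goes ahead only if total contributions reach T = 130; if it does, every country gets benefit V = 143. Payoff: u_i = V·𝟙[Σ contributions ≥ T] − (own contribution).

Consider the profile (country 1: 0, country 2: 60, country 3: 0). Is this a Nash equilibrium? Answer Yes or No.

No

Total = 60 < 130: not provided.
Country 1 (pledges 0, payoff 0): pledging 70 → total 130, payoff 73. Profitable deviation.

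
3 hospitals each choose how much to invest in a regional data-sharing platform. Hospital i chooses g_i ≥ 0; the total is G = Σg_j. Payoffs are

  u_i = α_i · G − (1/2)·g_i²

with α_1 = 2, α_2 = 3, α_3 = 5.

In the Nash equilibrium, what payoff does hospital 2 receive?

Hospital i's FOC: ∂u_i/∂g_i = α_i − g_i = 0, so g_i* = α_i.
NE contributions = (2, 3, 5); G = 10.
u_2 = α_2·G − ½·(g_2)² = 3·10 − ½·3² = 25.5.

25.5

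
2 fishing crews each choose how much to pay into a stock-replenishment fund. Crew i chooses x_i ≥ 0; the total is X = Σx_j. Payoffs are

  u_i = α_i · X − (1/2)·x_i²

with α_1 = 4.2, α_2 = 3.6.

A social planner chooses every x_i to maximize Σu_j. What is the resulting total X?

Planner FOC: ∂(Σu_j)/∂x_i = (Σα_j) − x_i = 0, so x_i^SO = Σα_j = 7.8 for every i; X^SO = 15.6.

15.6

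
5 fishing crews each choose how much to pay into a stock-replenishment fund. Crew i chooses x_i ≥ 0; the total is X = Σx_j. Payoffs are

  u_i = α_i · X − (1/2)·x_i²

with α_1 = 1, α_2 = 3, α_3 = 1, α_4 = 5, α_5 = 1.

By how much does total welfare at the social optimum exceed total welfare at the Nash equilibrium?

Crew i's FOC: ∂u_i/∂x_i = α_i − x_i = 0, so x_i* = α_i.
NE contributions = (1, 3, 1, 5, 1); X = 11.
W^NE = (Σα)·X − ½Σα_i² = 11² − ½·37 = 102.5.
Planner sets x_i = Σα_j = 11 for every i, so X^SO = 5·11 = 55.
W^SO = (Σα)·X^SO − ½·5·(Σα)² = (5/2)·11² = 302.5.
Deadweight loss = W^SO − W^NE = 200.

200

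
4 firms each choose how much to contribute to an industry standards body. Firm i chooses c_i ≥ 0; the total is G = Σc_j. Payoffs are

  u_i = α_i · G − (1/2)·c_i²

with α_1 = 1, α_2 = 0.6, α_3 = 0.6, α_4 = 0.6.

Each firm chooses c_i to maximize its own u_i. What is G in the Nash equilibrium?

Firm i's FOC: ∂u_i/∂c_i = α_i − c_i = 0, so c_i* = α_i.
NE contributions = (1, 0.6, 0.6, 0.6); G = 2.8.

2.8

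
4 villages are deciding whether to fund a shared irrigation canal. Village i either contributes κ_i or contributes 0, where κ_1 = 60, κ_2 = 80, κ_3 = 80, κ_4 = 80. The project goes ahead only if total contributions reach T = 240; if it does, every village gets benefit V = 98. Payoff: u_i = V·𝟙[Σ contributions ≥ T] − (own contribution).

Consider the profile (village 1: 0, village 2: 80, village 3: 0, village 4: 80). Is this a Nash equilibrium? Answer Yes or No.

Total = 160 < 240: not provided.
Village 1 (pledges 0, payoff 0): pledging 60 → total 220, payoff -60. No gain.
Village 2 (pledges 80, payoff -80): dropping to 0 → total 80, payoff 0. Profitable deviation.

No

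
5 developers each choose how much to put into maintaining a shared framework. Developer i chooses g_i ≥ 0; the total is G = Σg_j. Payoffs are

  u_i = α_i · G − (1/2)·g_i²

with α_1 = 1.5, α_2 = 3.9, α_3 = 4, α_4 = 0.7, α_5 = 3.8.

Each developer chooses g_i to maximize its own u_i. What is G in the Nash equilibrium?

Developer i's FOC: ∂u_i/∂g_i = α_i − g_i = 0, so g_i* = α_i.
NE contributions = (1.5, 3.9, 4, 0.7, 3.8); G = 13.9.

13.9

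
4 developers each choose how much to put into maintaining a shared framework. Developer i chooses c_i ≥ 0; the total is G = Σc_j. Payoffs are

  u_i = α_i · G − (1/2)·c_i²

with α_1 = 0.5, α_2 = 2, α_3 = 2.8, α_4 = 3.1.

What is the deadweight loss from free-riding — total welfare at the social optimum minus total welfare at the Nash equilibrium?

81.41

Developer i's FOC: ∂u_i/∂c_i = α_i − c_i = 0, so c_i* = α_i.
NE contributions = (0.5, 2, 2.8, 3.1); G = 8.4.
W^NE = (Σα)·G − ½Σα_i² = 8.4² − ½·21.7 = 59.71.
Planner sets c_i = Σα_j = 8.4 for every i, so G^SO = 4·8.4 = 33.6.
W^SO = (Σα)·G^SO − ½·4·(Σα)² = (4/2)·8.4² = 141.12.
Deadweight loss = W^SO − W^NE = 81.41.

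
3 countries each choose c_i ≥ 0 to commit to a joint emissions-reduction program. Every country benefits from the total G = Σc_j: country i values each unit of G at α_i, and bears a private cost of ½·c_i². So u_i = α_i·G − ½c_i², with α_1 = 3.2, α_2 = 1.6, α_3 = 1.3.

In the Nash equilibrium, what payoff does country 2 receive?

8.48

Country i's FOC: ∂u_i/∂c_i = α_i − c_i = 0, so c_i* = α_i.
NE contributions = (3.2, 1.6, 1.3); G = 6.1.
u_2 = α_2·G − ½·(c_2)² = 1.6·6.1 − ½·1.6² = 8.48.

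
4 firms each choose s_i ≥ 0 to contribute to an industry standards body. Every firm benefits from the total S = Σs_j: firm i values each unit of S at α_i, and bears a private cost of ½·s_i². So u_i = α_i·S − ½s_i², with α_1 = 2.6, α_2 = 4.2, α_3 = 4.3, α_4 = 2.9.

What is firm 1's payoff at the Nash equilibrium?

33.02

Firm i's FOC: ∂u_i/∂s_i = α_i − s_i = 0, so s_i* = α_i.
NE contributions = (2.6, 4.2, 4.3, 2.9); S = 14.
u_1 = α_1·S − ½·(s_1)² = 2.6·14 − ½·2.6² = 33.02.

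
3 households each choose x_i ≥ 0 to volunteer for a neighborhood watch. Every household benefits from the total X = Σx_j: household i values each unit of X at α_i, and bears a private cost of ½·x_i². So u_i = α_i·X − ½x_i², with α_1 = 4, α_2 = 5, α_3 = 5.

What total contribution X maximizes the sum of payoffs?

Planner FOC: ∂(Σu_j)/∂x_i = (Σα_j) − x_i = 0, so x_i^SO = Σα_j = 14 for every i; X^SO = 42.

42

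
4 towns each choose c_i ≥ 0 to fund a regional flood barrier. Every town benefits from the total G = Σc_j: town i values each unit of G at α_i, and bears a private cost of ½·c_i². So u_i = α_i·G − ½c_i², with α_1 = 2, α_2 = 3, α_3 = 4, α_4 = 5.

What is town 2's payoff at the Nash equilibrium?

Town i's FOC: ∂u_i/∂c_i = α_i − c_i = 0, so c_i* = α_i.
NE contributions = (2, 3, 4, 5); G = 14.
u_2 = α_2·G − ½·(c_2)² = 3·14 − ½·3² = 37.5.

37.5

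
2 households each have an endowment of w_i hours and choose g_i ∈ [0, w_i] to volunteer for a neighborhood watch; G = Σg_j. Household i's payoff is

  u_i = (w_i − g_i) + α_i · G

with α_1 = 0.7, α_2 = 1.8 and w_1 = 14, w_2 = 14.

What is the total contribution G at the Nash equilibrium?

14

∂u_i/∂g_i = α_i − 1, so household i contributes w_i if α_i > 1, else 0.
α_i > 1 for i ∈ {2}; NE contributions (0, 14), G = 14.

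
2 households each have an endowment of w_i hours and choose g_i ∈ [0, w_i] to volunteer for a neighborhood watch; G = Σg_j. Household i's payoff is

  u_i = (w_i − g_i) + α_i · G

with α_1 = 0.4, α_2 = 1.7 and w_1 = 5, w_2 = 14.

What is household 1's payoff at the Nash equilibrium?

∂u_i/∂g_i = α_i − 1, so household i contributes w_i if α_i > 1, else 0.
α_i > 1 for i ∈ {2}; NE contributions (0, 14), G = 14.
u_1 = (5 − 0) + 0.4·14 = 10.6.

10.6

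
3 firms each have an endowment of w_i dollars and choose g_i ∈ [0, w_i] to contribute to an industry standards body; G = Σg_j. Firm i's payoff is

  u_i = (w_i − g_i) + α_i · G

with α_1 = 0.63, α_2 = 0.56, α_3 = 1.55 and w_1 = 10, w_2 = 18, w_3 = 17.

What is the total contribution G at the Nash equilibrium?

∂u_i/∂g_i = α_i − 1, so firm i contributes w_i if α_i > 1, else 0.
α_i > 1 for i ∈ {3}; NE contributions (0, 0, 17), G = 17.

17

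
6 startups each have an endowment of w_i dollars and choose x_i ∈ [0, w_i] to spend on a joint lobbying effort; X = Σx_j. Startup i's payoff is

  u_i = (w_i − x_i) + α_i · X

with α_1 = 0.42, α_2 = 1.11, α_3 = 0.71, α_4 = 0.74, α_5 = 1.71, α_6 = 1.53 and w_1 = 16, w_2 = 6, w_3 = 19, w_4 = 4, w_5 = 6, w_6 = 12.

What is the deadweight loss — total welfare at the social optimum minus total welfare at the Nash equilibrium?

203.58

∂u_i/∂x_i = α_i − 1, so startup i contributes w_i if α_i > 1, else 0.
α_i > 1 for i ∈ {2, 5, 6}; NE contributions (0, 6, 0, 0, 6, 12), X = 24.
W^NE = Σw_i − X^NE + (Σα_i)·X^NE = 63 + 5.22·24 = 188.28.
Planner: ∂(Σu_j)/∂x_i = Σα_j − 1 = 5.22 > 0, so everyone contributes w_i; X^SO = 63, W^SO = 63 + 5.22·63 = 391.86.
Deadweight loss = 203.58.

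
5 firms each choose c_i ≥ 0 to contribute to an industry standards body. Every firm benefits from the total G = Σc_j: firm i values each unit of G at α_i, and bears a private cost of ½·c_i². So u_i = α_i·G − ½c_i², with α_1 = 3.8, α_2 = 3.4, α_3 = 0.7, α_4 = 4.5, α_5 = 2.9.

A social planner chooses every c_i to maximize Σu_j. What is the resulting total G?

76.5

Planner FOC: ∂(Σu_j)/∂c_i = (Σα_j) − c_i = 0, so c_i^SO = Σα_j = 15.3 for every i; G^SO = 76.5.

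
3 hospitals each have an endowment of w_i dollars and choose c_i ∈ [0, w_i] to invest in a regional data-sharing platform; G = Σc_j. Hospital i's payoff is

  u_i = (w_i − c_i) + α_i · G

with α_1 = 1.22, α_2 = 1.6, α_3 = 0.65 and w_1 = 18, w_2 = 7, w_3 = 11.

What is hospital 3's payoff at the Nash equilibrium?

∂u_i/∂c_i = α_i − 1, so hospital i contributes w_i if α_i > 1, else 0.
α_i > 1 for i ∈ {1, 2}; NE contributions (18, 7, 0), G = 25.
u_3 = (11 − 0) + 0.65·25 = 27.25.

27.25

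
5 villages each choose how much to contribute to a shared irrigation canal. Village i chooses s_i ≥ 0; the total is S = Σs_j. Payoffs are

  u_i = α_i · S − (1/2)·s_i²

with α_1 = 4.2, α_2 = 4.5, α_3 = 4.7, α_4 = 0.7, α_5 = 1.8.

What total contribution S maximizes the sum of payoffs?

79.5

Planner FOC: ∂(Σu_j)/∂s_i = (Σα_j) − s_i = 0, so s_i^SO = Σα_j = 15.9 for every i; S^SO = 79.5.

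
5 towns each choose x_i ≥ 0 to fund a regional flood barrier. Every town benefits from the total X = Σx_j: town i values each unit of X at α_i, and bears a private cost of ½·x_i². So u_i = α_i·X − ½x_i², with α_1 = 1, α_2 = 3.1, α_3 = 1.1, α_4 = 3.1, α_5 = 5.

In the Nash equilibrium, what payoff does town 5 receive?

Town i's FOC: ∂u_i/∂x_i = α_i − x_i = 0, so x_i* = α_i.
NE contributions = (1, 3.1, 1.1, 3.1, 5); X = 13.3.
u_5 = α_5·X − ½·(x_5)² = 5·13.3 − ½·5² = 54.

54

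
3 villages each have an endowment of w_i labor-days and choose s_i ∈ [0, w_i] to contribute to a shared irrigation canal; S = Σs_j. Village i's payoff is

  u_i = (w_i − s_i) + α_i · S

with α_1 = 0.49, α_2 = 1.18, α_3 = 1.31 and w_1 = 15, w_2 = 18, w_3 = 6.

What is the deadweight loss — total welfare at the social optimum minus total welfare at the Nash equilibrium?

∂u_i/∂s_i = α_i − 1, so village i contributes w_i if α_i > 1, else 0.
α_i > 1 for i ∈ {2, 3}; NE contributions (0, 18, 6), S = 24.
W^NE = Σw_i − S^NE + (Σα_i)·S^NE = 39 + 1.98·24 = 86.52.
Planner: ∂(Σu_j)/∂s_i = Σα_j − 1 = 1.98 > 0, so everyone contributes w_i; S^SO = 39, W^SO = 39 + 1.98·39 = 116.22.
Deadweight loss = 29.7.

29.7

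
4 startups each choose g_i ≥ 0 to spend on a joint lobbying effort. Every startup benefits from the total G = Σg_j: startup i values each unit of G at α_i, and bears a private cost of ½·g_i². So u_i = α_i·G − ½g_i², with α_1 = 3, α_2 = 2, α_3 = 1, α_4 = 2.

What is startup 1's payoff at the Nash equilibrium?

19.5

Startup i's FOC: ∂u_i/∂g_i = α_i − g_i = 0, so g_i* = α_i.
NE contributions = (3, 2, 1, 2); G = 8.
u_1 = α_1·G − ½·(g_1)² = 3·8 − ½·3² = 19.5.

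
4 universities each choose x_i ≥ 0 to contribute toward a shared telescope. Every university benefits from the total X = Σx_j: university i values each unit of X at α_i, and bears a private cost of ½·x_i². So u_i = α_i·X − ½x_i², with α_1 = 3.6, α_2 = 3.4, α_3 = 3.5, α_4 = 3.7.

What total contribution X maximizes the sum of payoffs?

Planner FOC: ∂(Σu_j)/∂x_i = (Σα_j) − x_i = 0, so x_i^SO = Σα_j = 14.2 for every i; X^SO = 56.8.

56.8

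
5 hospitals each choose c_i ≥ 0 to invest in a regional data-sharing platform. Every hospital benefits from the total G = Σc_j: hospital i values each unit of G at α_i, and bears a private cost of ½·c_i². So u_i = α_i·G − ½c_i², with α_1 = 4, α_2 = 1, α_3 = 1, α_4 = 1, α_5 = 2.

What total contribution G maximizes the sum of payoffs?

Planner FOC: ∂(Σu_j)/∂c_i = (Σα_j) − c_i = 0, so c_i^SO = Σα_j = 9 for every i; G^SO = 45.

45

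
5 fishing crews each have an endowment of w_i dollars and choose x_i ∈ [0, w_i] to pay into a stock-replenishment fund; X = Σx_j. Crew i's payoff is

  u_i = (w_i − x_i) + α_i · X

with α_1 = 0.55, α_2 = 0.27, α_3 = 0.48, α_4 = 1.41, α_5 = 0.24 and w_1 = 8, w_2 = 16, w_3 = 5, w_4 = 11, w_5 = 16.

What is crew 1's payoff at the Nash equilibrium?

∂u_i/∂x_i = α_i − 1, so crew i contributes w_i if α_i > 1, else 0.
α_i > 1 for i ∈ {4}; NE contributions (0, 0, 0, 11, 0), X = 11.
u_1 = (8 − 0) + 0.55·11 = 14.05.

14.05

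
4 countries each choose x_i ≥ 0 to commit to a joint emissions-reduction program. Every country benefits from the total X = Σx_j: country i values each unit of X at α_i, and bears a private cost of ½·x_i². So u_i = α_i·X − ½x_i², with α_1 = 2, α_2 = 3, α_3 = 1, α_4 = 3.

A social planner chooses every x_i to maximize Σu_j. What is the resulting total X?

36

Planner FOC: ∂(Σu_j)/∂x_i = (Σα_j) − x_i = 0, so x_i^SO = Σα_j = 9 for every i; X^SO = 36.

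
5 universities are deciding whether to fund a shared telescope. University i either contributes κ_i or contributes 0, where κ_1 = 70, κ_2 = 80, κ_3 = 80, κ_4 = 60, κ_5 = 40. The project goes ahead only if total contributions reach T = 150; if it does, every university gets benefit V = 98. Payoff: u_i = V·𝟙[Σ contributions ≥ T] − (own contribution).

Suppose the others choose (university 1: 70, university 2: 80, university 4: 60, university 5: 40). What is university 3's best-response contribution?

Others' total = 250 ≥ 150; contributing adds cost 80 for no extra benefit.
Best response: 0.

0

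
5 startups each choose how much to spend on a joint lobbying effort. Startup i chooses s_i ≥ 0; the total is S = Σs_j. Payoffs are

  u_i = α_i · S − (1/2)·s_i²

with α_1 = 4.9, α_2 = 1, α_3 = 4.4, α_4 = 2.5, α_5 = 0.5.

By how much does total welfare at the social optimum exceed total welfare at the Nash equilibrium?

Startup i's FOC: ∂u_i/∂s_i = α_i − s_i = 0, so s_i* = α_i.
NE contributions = (4.9, 1, 4.4, 2.5, 0.5); S = 13.3.
W^NE = (Σα)·S − ½Σα_i² = 13.3² − ½·50.87 = 151.455.
Planner sets s_i = Σα_j = 13.3 for every i, so S^SO = 5·13.3 = 66.5.
W^SO = (Σα)·S^SO − ½·5·(Σα)² = (5/2)·13.3² = 442.225.
Deadweight loss = W^SO − W^NE = 290.77.

290.77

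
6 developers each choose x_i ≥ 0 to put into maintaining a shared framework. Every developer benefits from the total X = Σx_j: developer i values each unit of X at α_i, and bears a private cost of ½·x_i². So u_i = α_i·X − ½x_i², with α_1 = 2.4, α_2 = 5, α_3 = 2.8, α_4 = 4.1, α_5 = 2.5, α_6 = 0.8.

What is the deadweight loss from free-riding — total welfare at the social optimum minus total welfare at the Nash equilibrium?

Developer i's FOC: ∂u_i/∂x_i = α_i − x_i = 0, so x_i* = α_i.
NE contributions = (2.4, 5, 2.8, 4.1, 2.5, 0.8); X = 17.6.
W^NE = (Σα)·X − ½Σα_i² = 17.6² − ½·62.3 = 278.61.
Planner sets x_i = Σα_j = 17.6 for every i, so X^SO = 6·17.6 = 105.6.
W^SO = (Σα)·X^SO − ½·6·(Σα)² = (6/2)·17.6² = 929.28.
Deadweight loss = W^SO − W^NE = 650.67.

650.67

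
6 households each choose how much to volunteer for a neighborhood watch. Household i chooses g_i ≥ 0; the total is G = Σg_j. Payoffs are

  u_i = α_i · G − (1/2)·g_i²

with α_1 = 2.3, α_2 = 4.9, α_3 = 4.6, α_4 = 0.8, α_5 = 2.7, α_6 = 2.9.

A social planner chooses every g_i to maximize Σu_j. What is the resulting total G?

109.2

Planner FOC: ∂(Σu_j)/∂g_i = (Σα_j) − g_i = 0, so g_i^SO = Σα_j = 18.2 for every i; G^SO = 109.2.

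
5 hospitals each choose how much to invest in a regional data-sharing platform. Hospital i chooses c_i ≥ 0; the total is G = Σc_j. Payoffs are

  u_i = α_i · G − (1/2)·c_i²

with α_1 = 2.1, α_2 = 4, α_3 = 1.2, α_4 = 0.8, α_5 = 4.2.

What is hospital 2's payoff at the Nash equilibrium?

Hospital i's FOC: ∂u_i/∂c_i = α_i − c_i = 0, so c_i* = α_i.
NE contributions = (2.1, 4, 1.2, 0.8, 4.2); G = 12.3.
u_2 = α_2·G − ½·(c_2)² = 4·12.3 − ½·4² = 41.2.

41.2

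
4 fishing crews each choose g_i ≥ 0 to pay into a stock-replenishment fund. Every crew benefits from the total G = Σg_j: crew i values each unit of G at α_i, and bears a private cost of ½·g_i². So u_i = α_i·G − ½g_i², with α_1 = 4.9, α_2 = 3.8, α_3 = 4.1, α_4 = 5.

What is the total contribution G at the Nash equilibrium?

17.8

Crew i's FOC: ∂u_i/∂g_i = α_i − g_i = 0, so g_i* = α_i.
NE contributions = (4.9, 3.8, 4.1, 5); G = 17.8.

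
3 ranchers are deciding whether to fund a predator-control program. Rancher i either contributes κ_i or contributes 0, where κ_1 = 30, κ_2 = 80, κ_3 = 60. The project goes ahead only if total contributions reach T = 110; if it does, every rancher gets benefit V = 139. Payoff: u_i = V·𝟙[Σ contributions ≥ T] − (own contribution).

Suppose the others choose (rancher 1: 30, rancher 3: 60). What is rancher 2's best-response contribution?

Others' total = 90. Contributing 80 brings total to 170 ≥ 110: gain V − κ_2 = 59.
Best response: 80.

80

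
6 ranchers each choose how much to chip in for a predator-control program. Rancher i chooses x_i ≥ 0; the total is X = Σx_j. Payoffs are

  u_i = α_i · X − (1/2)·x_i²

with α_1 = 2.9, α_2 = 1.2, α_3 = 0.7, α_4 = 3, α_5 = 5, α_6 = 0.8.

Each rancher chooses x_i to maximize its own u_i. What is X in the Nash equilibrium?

Rancher i's FOC: ∂u_i/∂x_i = α_i − x_i = 0, so x_i* = α_i.
NE contributions = (2.9, 1.2, 0.7, 3, 5, 0.8); X = 13.6.

13.6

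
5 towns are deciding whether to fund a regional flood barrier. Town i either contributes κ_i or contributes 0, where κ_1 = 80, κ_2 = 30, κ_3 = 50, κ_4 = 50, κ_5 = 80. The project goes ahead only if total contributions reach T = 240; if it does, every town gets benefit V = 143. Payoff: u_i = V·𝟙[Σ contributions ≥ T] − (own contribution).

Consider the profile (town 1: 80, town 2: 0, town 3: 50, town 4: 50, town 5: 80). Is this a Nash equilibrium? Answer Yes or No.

Yes

Total = 260 ≥ 240: provided.
Town 1 (pledges 80, payoff 63): dropping to 0 → total 180, payoff 0. No gain.
Town 2 (pledges 0, payoff 143): pledging 30 → total 290, payoff 113. No gain.
Town 3 (pledges 50, payoff 93): dropping to 0 → total 210, payoff 0. No gain.
Town 4 (pledges 50, payoff 93): dropping to 0 → total 210, payoff 0. No gain.
Town 5 (pledges 80, payoff 63): dropping to 0 → total 180, payoff 0. No gain.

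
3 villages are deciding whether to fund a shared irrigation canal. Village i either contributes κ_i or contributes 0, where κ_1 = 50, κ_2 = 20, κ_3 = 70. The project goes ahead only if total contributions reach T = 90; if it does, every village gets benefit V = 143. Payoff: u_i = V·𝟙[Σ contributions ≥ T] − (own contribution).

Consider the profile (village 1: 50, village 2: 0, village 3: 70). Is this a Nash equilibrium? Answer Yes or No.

Total = 120 ≥ 90: provided.
Village 1 (pledges 50, payoff 93): dropping to 0 → total 70, payoff 0. No gain.
Village 2 (pledges 0, payoff 143): pledging 20 → total 140, payoff 123. No gain.
Village 3 (pledges 70, payoff 73): dropping to 0 → total 50, payoff 0. No gain.

Yes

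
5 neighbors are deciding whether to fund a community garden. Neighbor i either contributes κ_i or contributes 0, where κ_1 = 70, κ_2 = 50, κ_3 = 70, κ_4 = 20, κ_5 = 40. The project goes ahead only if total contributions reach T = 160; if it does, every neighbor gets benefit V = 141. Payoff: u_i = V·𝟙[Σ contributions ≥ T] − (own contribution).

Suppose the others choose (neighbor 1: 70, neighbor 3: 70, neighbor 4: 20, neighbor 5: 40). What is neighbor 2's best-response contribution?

0

Others' total = 200 ≥ 160; contributing adds cost 50 for no extra benefit.
Best response: 0.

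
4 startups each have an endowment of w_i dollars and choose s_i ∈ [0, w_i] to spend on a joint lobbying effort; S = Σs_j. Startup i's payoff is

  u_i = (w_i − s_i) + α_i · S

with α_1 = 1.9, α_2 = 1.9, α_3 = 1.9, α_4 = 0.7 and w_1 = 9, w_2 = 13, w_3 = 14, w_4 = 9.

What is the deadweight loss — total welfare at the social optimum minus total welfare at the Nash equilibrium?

48.6

∂u_i/∂s_i = α_i − 1, so startup i contributes w_i if α_i > 1, else 0.
α_i > 1 for i ∈ {1, 2, 3}; NE contributions (9, 13, 14, 0), S = 36.
W^NE = Σw_i − S^NE + (Σα_i)·S^NE = 45 + 5.4·36 = 239.4.
Planner: ∂(Σu_j)/∂s_i = Σα_j − 1 = 5.4 > 0, so everyone contributes w_i; S^SO = 45, W^SO = 45 + 5.4·45 = 288.
Deadweight loss = 48.6.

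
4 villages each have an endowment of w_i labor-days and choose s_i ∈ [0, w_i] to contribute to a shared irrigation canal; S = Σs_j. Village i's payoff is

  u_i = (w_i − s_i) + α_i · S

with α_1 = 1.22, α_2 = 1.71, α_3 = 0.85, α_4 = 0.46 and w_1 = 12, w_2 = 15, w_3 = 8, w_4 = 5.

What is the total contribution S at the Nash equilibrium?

∂u_i/∂s_i = α_i − 1, so village i contributes w_i if α_i > 1, else 0.
α_i > 1 for i ∈ {1, 2}; NE contributions (12, 15, 0, 0), S = 27.

27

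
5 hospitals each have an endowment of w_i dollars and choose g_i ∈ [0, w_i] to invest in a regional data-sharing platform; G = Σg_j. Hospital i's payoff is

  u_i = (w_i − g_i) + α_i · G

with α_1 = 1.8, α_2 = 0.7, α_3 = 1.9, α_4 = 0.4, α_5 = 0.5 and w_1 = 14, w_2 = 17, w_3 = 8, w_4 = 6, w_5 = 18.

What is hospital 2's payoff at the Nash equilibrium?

32.4

∂u_i/∂g_i = α_i − 1, so hospital i contributes w_i if α_i > 1, else 0.
α_i > 1 for i ∈ {1, 3}; NE contributions (14, 0, 8, 0, 0), G = 22.
u_2 = (17 − 0) + 0.7·22 = 32.4.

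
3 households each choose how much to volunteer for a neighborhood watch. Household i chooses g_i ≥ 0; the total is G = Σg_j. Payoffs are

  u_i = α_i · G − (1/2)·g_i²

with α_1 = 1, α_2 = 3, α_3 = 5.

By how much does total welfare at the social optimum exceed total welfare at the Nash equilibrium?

58

Household i's FOC: ∂u_i/∂g_i = α_i − g_i = 0, so g_i* = α_i.
NE contributions = (1, 3, 5); G = 9.
W^NE = (Σα)·G − ½Σα_i² = 9² − ½·35 = 63.5.
Planner sets g_i = Σα_j = 9 for every i, so G^SO = 3·9 = 27.
W^SO = (Σα)·G^SO − ½·3·(Σα)² = (3/2)·9² = 121.5.
Deadweight loss = W^SO − W^NE = 58.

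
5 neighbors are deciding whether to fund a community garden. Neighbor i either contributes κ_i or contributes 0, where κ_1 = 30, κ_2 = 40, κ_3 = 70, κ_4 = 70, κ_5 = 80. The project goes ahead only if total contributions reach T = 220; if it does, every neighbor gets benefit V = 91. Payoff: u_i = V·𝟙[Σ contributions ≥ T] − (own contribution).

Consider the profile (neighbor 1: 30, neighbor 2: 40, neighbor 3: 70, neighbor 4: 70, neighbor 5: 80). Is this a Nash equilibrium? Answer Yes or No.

No

Total = 290 ≥ 220: provided.
Neighbor 1 (pledges 30, payoff 61): dropping to 0 → total 260, payoff 91. Profitable deviation.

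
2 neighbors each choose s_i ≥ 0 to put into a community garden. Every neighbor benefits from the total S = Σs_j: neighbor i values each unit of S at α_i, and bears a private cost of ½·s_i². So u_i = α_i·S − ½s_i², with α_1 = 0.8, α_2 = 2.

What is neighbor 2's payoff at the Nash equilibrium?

3.6

Neighbor i's FOC: ∂u_i/∂s_i = α_i − s_i = 0, so s_i* = α_i.
NE contributions = (0.8, 2); S = 2.8.
u_2 = α_2·S − ½·(s_2)² = 2·2.8 − ½·2² = 3.6.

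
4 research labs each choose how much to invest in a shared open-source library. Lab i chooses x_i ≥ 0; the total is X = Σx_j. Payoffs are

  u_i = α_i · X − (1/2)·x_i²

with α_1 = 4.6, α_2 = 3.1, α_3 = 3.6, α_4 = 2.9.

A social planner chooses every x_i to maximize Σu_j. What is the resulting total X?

56.8

Planner FOC: ∂(Σu_j)/∂x_i = (Σα_j) − x_i = 0, so x_i^SO = Σα_j = 14.2 for every i; X^SO = 56.8.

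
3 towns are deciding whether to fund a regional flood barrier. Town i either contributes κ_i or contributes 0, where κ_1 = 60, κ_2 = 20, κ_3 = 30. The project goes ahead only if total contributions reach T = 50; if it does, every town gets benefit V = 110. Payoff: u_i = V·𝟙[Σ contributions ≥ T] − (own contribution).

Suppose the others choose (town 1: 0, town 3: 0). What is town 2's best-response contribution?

Others' total = 0. Even contributing 20 gives 20 < 50: no benefit either way.
Best response: 0.

0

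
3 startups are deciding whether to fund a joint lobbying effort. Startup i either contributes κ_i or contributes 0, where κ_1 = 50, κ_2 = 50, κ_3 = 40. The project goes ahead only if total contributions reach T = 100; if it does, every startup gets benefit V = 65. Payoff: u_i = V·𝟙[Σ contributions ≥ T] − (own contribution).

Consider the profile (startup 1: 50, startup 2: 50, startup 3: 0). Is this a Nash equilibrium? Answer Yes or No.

Total = 100 ≥ 100: provided.
Startup 1 (pledges 50, payoff 15): dropping to 0 → total 50, payoff 0. No gain.
Startup 2 (pledges 50, payoff 15): dropping to 0 → total 50, payoff 0. No gain.
Startup 3 (pledges 0, payoff 65): pledging 40 → total 140, payoff 25. No gain.

Yes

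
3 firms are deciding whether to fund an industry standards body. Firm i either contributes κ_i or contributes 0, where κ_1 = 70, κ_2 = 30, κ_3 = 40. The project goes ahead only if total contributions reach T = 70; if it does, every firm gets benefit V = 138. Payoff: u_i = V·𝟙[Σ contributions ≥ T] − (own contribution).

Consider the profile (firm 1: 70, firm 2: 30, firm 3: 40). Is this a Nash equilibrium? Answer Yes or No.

No

Total = 140 ≥ 70: provided.
Firm 1 (pledges 70, payoff 68): dropping to 0 → total 70, payoff 138. Profitable deviation.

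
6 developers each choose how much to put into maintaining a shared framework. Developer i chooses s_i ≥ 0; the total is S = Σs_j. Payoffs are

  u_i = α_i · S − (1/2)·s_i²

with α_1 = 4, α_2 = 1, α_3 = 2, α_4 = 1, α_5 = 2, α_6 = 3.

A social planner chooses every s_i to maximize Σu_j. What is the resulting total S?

Planner FOC: ∂(Σu_j)/∂s_i = (Σα_j) − s_i = 0, so s_i^SO = Σα_j = 13 for every i; S^SO = 78.

78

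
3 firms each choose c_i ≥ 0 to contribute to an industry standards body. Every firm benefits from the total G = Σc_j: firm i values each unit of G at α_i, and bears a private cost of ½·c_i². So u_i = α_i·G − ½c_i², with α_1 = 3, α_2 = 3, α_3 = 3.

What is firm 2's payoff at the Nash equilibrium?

22.5

Firm i's FOC: ∂u_i/∂c_i = α_i − c_i = 0, so c_i* = α_i.
NE contributions = (3, 3, 3); G = 9.
u_2 = α_2·G − ½·(c_2)² = 3·9 − ½·3² = 22.5.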